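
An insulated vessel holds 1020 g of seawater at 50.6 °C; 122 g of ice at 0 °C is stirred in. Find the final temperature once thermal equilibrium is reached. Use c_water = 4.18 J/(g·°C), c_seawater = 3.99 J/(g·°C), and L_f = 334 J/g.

Heat gained plus heat lost sum to zero:
fusion: m_ice L_f = 122·334 = 40748; meltwater 0→T: 122·4.18·T = 509.96 T; seawater cools: 1020·3.99·(T − 50.6) = 4069.8(T − 50.6)
4579.8 T = 205932 − 40748 = 165184
T ≈ 36.07 °C (positive, so assuming full melt was valid).

T_f ≈ 36.1 °C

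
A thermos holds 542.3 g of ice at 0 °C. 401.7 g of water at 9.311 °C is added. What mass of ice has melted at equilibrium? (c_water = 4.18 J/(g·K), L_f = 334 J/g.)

m_melted ≈ 46.8 g

Water can give up m c ΔT = 401.7·4.18·9.311 = 15634 J before reaching 0 °C.
To melt every bit of ice: 542.3·334 = 181128 J.
That's not enough to melt it all — equilibrium is at 0 °C with ice remaining.
Mass melted = 15634/334 ≈ 46.81 g.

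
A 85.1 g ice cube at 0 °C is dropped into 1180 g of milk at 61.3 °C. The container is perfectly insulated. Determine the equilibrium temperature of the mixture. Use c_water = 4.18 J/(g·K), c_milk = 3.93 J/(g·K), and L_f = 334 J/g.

T_f ≈ 51.2 °C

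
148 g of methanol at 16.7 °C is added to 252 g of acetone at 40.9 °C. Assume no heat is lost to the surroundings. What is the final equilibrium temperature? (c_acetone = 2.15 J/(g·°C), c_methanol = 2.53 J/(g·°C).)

T_f ≈ 31.0 °C

Energy conservation, ΣQ = 0:
252·2.15·(T − 40.9) + 148·2.53·(T − 16.7) = 0
541.8(T − 40.9) + 374.44(T − 16.7) = 0
(541.8 + 374.44) T = 541.8·40.9 + 374.44·16.7
T = 28413 / 916.24 = 31 °C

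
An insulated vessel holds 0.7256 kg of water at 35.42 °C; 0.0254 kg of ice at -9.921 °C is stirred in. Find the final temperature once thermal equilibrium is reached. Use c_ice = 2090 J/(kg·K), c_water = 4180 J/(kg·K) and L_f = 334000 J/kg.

T_f ≈ 31.4 °C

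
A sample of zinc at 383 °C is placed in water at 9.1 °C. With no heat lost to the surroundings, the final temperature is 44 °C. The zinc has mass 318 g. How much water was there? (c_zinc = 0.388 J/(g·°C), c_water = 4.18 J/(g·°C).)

m ≈ 287 g

Heat lost by the zinc = heat gained by the water:
318·0.388·(383 − 44) = m·4.18·(44 − 9.1)
145.88 m = 41827  ⇒  m ≈ 286.7 g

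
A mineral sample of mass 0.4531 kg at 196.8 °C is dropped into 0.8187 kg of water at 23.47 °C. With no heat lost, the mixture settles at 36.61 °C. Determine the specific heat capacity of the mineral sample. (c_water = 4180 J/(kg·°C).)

c ≈ 620 J/(kg·°C)

m_s c (T_s − T_f) = m_water c_water (T_f − T_0):
0.4531×c×(196.8 − 36.61) = 0.8187×4180×(36.61 − 23.47)
72.58 c = 44967  ⇒  c ≈ 619.5 J/(kg·°C)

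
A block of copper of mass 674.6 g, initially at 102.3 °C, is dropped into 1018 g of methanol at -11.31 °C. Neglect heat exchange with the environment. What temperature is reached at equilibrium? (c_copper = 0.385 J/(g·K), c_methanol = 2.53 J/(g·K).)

Taking heat into each body as positive, Σ m c ΔT = 0:
674.6×0.385×(T − 102.3) + 1018×2.53×(T − (-11.31)) = 0
259.72(T − 102.3) + 2575.5(T − (-11.31)) = 0
2835.3 T = -2559.9
T = -2559.9/2835.3 ≈ -0.90 °C

T_f ≈ -0.9 °C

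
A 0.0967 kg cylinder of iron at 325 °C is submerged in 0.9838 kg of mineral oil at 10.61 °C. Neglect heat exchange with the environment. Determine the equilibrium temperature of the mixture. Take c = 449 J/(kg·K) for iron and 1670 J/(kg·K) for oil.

Net heat exchanged in the isolated system is zero:
0.0967×449×(T − 325) + 0.9838×1670×(T − 10.61) = 0
1686.4 T = 31543
T = 31543/1686.4 ≈ 18.70 °C

T_f ≈ 18.7 °C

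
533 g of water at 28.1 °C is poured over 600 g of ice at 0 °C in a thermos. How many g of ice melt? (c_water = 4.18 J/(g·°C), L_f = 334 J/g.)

m_melted ≈ 187 g

Heat available from the water dropping to 0 °C: 533×4.18×28.1 = 62605 J.
Melting all 600 g of ice would need 600×334 = 200400 J.
That's not enough to melt it all — equilibrium is at 0 °C with ice remaining.
m_melt = 62605 / L_f = 187.4 g.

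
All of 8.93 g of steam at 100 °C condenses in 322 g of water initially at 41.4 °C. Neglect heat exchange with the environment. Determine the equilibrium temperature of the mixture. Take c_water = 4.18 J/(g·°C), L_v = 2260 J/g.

Energy balance with sensible and latent terms:
latent heat released on condensation: 8.93×2260 = 20182
  condensate cools 100→T: 8.93×4.18×(T − 100) = 37.33(T − 100)
  original water: 1346(T − 41.4)
1383.3 T = 20182 + 3732.7 + 55723 = 79637
T ≈ 57.57 °C — below 100 °C, confirming all the steam condensed.

T_f ≈ 57.6 °C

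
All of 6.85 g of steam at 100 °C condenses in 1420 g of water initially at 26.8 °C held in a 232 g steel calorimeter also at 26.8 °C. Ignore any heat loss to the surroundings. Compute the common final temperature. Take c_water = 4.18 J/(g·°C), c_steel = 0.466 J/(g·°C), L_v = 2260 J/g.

T_f ≈ 29.7 °C

Conservation of energy gives ΣQ = 0:
steam→water at 100 °C releases m L_v = 6.85×2260 = 15481; condensate cools 100→T: 6.85×4.18×(T − 100) = 28.63(T − 100); water warms: 1420×4.18×(T − 26.8) = 5935.6(T − 26.8); steel cup: 232×0.466×(T − 26.8) = 108.11(T − 26.8)
6072.3 T = 15481 + 2863.3 + 161971 = 180316
T ≈ 29.69 °C, under the boiling point, so the assumption holds.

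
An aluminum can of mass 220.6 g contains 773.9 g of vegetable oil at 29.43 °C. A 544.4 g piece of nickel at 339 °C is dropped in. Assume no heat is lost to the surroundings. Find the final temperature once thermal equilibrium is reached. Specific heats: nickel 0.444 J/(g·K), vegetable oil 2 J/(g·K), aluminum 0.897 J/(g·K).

T_f ≈ 67.1 °C

Setting the total heat transfer to zero:
544.4×0.444×(T − 339) + 773.9×2×(T − 29.43) + 220.6×0.897×(T − 29.43) = 0
241.71(T − 339) + 1547.8(T − 29.43) + 197.88(T − 29.43) = 0
1987.4 T = 133316
T ≈ 67.08 °C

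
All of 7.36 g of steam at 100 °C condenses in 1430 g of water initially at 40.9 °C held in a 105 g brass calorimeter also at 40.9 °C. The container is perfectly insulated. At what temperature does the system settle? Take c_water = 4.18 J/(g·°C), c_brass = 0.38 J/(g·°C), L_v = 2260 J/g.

Conservation of energy gives ΣQ = 0:
steam→water at 100 °C releases m L_v = 7.36×2260 = 16634
  condensate cools 100→T: 7.36×4.18×(T − 100) = 30.76(T − 100)
  water warms: 1430×4.18×(T − 40.9) = 5977.4(T − 40.9)
  brass cup: 105×0.38×(T − 40.9) = 39.9(T − 40.9)
6048.1 T = 16634 + 3076.5 + 246108 = 265818
T ≈ 43.95 °C (< 100 °C, so full condensation is consistent).

T_f ≈ 44.0 °C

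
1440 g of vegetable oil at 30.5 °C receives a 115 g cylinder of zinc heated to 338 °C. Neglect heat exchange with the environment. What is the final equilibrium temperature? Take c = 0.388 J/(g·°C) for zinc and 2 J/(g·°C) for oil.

T_f = Σ m_i c_i T_i / Σ m_i c_i:
T_f = (44.62×338 + 2880×30.5) / (44.62 + 2880)
    = 102922 / 2924.6 ≈ 35.19 °C

T_f ≈ 35.2 °C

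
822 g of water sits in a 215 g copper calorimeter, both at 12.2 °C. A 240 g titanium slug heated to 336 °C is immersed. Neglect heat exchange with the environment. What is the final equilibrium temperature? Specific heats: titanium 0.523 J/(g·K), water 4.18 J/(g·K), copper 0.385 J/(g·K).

Conservation of energy gives ΣQ = 0:
240·0.523·(T − 336) + 822·4.18·(T − 12.2) + 215·0.385·(T − 12.2) = 0
125.52(T − 336) + 3436(T − 12.2) + 82.78(T − 12.2) = 0
(125.52 + 3436 + 82.78) T = 125.52·336 + 3436·12.2 + 82.78·12.2
T = 85103 / 3644.3 = 23.4 °C

T_f ≈ 23.4 °C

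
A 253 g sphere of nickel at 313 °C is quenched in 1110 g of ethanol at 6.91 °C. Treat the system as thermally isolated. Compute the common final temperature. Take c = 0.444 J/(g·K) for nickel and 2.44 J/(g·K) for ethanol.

|Q_nickel| = |Q_ethanol|:
253*0.444*(313 − T) = 1110*2.44*(T − 6.91)
112.33(313 − T) = 2708.4(T − 6.91)
2820.7 T = 53875  ⇒  T ≈ 19.10 °C

T_f ≈ 19.1 °C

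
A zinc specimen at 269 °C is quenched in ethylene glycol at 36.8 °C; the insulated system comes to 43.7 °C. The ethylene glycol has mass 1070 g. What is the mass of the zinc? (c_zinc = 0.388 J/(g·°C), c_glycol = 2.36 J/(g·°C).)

Heat lost by the zinc = heat gained by the glycol:
m×0.388×(269 − 43.7) = 1070×2.36×(43.7 − 36.8)
87.42 m = 17424  ⇒  m ≈ 199.3 g

m ≈ 199 g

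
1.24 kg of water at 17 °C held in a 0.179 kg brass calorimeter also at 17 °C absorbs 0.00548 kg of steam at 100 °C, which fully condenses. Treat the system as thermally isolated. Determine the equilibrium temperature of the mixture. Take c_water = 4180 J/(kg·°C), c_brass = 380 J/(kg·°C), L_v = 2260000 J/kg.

Energy balance with sensible and latent terms:
latent heat released on condensation: 0.00548×2260000 = 12385
  condensate cools 100→T: 0.00548×4180×(T − 100) = 22.91(T − 100)
  water warms: 1.24×4180×(T − 17) = 5183.2(T − 17)
  cup: 68.02(T − 17)
5274.1 T = 12385 + 2290.6 + 89271 = 103946
T ≈ 19.71 °C, under the boiling point, so the assumption holds.

T_f ≈ 19.7 °C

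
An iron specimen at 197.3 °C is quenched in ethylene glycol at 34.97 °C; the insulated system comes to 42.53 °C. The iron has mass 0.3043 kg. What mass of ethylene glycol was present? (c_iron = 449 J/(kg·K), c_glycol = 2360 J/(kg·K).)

m ≈ 1.19 kg

Conservation of energy gives ΣQ = 0:
0.3043·449·(42.53 − 197.3) + m·2360·(42.53 − 34.97) = 0
17842 m = 21146
m = 21146/17842 ≈ 1.185 kg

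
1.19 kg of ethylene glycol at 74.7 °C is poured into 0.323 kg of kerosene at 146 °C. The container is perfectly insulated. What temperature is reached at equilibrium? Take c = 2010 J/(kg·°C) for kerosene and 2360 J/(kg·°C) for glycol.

T_f ≈ 88.1 °C

Set heat shed by the hot body equal to heat absorbed by the cold body:
0.323×2010×(146 − T) = 1.19×2360×(T − 74.7)
649.23(146 − T) = 2808.4(T − 74.7)
3457.6 T = 304575  ⇒  T ≈ 88.09 °C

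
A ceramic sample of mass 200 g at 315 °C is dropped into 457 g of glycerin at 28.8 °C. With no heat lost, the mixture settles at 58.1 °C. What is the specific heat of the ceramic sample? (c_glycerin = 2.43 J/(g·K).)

c ≈ 0.633 J/(g·K)

Heat lost by the ceramic sample = heat gained by the glycerin:
200·c·(315 − 58.1) = 457·2.43·(58.1 − 28.8)
51380 c = 32538  ⇒  c ≈ 0.6333 J/(g·K)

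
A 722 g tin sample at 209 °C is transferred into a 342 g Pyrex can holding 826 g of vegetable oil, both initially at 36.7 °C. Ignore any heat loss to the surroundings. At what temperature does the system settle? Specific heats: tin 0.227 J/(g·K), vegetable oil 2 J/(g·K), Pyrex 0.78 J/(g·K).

T_f ≈ 50.3 °C

Conservation of energy gives ΣQ = 0:
722*0.227*(T − 209) + 826*2*(T − 36.7) + 342*0.78*(T − 36.7) = 0
163.89(T − 209) + 1652(T − 36.7) + 266.76(T − 36.7) = 0
2082.7 T = 104672
T = 104672/2082.7 ≈ 50.26 °C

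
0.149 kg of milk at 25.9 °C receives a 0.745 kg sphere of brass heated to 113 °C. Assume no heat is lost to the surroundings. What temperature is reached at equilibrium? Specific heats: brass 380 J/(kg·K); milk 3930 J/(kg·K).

Heat gained plus heat lost sum to zero:
0.745·380·(T − 113) + 0.149·3930·(T − 25.9) = 0
(283.1 + 585.57) T = 283.1·113 + 585.57·25.9
T ≈ 54.29 °C

T_f ≈ 54.3 °C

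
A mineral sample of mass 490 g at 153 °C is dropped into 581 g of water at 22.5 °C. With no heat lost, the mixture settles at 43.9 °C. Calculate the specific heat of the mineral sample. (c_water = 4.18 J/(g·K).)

c ≈ 0.972 J/(g·K)

Conservation of energy gives ΣQ = 0:
490·c·(43.9 − 153) + 581·4.18·(43.9 − 22.5) = 0
-53459 c = -51972
c = -51972/-53459 ≈ 0.9722 J/(g·K)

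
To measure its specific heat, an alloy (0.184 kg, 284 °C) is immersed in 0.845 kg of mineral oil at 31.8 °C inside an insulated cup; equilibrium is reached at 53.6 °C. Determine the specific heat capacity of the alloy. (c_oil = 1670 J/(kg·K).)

Energy conservation, ΣQ = 0:
0.184×c×(53.6 − 284) + 0.845×1670×(53.6 − 31.8) = 0
-42.39 c = -30763
c = -30763/-42.39 ≈ 725.7 J/(kg·K)

c ≈ 726 J/(kg·K)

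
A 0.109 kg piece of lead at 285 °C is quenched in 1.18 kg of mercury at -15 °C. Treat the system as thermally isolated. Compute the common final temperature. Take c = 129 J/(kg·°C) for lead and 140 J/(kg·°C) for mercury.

Energy conservation, ΣQ = 0:
0.109*129*(T − 285) + 1.18*140*(T − (-15)) = 0
(14.06 + 165.2) T = 14.06*285 + 165.2*(-15)
T = 1529.4/179.26 ≈ 8.53 °C

T_f ≈ 8.5 °C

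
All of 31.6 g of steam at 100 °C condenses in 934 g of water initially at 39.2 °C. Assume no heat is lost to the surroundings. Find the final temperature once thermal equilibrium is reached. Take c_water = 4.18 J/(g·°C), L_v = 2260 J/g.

Taking heat into each body as positive, Σ m c ΔT = 0:
steam→water at 100 °C releases m L_v = 31.6×2260 = 71416
  condensate cools 100→T: 31.6×4.18×(T − 100) = 132.09(T − 100)
  water warms: 934×4.18×(T − 39.2) = 3904.1(T − 39.2)
4036.2 T = 71416 + 13209 + 153042 = 237666
T ≈ 58.88 °C (< 100 °C, so full condensation is consistent).

T_f ≈ 58.9 °C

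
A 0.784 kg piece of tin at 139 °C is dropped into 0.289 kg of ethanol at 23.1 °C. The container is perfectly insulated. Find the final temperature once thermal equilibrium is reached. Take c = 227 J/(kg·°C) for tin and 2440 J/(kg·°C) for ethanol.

T_f ≈ 46.5 °C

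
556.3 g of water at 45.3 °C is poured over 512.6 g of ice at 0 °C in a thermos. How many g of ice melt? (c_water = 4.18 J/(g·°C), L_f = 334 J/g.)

m_melted ≈ 315 g

Heat available from the water dropping to 0 °C: 556.3·4.18·45.3 = 105338 J.
Melting all 512.6 g of ice would need 512.6·334 = 171208 J.
That's not enough to melt it all — equilibrium is at 0 °C with ice remaining.
Mass melted = 105338/334 ≈ 315.4 g.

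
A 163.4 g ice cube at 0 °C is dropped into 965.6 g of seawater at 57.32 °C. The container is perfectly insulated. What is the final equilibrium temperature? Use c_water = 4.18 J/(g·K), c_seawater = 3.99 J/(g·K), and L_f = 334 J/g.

Taking heat into each body as positive, Σ m c ΔT = 0:
latent heat to melt: 163.4·334 = 54576; meltwater 0→T: 163.4·4.18·T = 683.01 T; seawater: 3852.7(T − 57.32)
4535.8 T = 220839 − 54576 = 166264
T ≈ 36.66 °C — above 0 °C, consistent with complete melting.

T_f ≈ 36.7 °C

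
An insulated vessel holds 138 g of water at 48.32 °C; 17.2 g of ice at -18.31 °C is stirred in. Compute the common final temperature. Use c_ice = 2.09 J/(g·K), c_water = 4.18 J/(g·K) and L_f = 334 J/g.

Setting the total heat transfer to zero:
warm ice to 0 °C: 17.2×2.09×(0 − (-18.31)) = 658.21; fusion: m_ice L_f = 17.2×334 = 5744.8; meltwater 0→T: 17.2×4.18×T = 71.9 T; water cools: 138×4.18×(T − 48.32) = 576.84(T − 48.32)
648.74 T = 27873 − 6403 = 21470
T ≈ 33.09 °C — above 0 °C, consistent with complete melting.

T_f ≈ 33.1 °C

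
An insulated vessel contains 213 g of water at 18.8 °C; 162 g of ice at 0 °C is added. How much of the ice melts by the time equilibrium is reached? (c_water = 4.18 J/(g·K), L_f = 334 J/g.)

m_melted ≈ 50.1 g

Cooling the water to 0 °C releases 213·4.18·18.8 = 16738 J.
Fully melting the ice requires m_ice L_f = 162·334 = 54108 J.
Since 16738 < 54108 J, not all the ice melts; equilibrium is at 0 °C.
Mass melted = 16738/334 ≈ 50.11 g.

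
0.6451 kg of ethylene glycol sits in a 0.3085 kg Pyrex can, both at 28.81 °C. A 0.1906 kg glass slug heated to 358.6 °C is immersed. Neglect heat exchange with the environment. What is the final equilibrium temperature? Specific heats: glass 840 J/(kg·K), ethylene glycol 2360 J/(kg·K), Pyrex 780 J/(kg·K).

T_f ≈ 56.3 °C

Conservation of energy gives ΣQ = 0:
0.1906*840*(T − 358.6) + 0.6451*2360*(T − 28.81) + 0.3085*780*(T − 28.81) = 0
160.1(T − 358.6) + 1522.4(T − 28.81) + 240.63(T − 28.81) = 0
(160.1 + 1522.4 + 240.63) T = 160.1*358.6 + 1522.4*28.81 + 240.63*28.81
T = 108207 / 1923.2 = 56.3 °C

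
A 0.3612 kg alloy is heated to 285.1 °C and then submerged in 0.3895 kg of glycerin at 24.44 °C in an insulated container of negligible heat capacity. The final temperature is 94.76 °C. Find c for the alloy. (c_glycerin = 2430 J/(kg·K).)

c ≈ 968 J/(kg·K)

Heat lost by the alloy = heat gained by the glycerin:
0.3612·c·(285.1 − 94.76) = 0.3895·2430·(94.76 − 24.44)
68.75 c = 66557  ⇒  c ≈ 968.1 J/(kg·K)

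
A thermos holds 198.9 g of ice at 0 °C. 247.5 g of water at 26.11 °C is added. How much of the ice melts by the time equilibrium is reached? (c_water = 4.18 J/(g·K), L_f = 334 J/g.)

m_melted ≈ 80.9 g

Cooling the water to 0 °C releases 247.5·4.18·26.11 = 27012 J.
Melting all 198.9 g of ice would need 198.9·334 = 66433 J.
27012 J < 66433 J, so only part of the ice melts and the system sits at 0 °C.
Mass melted = 27012/334 ≈ 80.87 g.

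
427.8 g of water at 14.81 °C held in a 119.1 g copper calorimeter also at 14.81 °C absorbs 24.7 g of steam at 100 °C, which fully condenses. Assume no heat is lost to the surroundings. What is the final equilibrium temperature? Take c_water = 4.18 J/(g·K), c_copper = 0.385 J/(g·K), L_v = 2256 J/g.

Taking heat into each body as positive, Σ m c ΔT = 0:
condense steam: −24.7×2256 = −55723
  condensate cools 100→T: 24.7×4.18×(T − 100) = 103.25(T − 100)
  original water: 1788.2(T − 14.81)
  cup: 45.85(T − 14.81)
1937.3 T = 55723 + 10325 + 27162 = 93210
T ≈ 48.11 °C — below 100 °C, confirming all the steam condensed.

T_f ≈ 48.1 °C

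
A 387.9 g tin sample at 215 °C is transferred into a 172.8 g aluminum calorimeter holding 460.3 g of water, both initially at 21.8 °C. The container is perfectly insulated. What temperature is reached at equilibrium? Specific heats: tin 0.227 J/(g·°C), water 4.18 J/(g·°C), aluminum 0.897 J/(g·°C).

T_f is the heat-capacity-weighted average of the initial temperatures:
T_f = (88.05*215 + 1924.1*21.8 + 155*21.8) / (88.05 + 1924.1 + 155)
    = 64255 / 2167.1 ≈ 29.65 °C

T_f ≈ 29.7 °C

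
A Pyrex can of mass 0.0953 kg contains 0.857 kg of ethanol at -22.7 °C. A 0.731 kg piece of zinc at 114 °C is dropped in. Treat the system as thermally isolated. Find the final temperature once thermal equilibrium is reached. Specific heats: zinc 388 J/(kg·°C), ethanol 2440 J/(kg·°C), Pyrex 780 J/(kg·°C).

T_f ≈ -6.9 °C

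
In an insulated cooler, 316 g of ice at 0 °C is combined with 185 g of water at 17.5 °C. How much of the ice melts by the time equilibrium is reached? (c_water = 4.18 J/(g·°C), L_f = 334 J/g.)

m_melted ≈ 40.5 g

Water can give up m c ΔT = 185·4.18·17.5 = 13533 J before reaching 0 °C.
Melting all 316 g of ice would need 316·334 = 105544 J.
That's not enough to melt it all — equilibrium is at 0 °C with ice remaining.
Mass melted = 13533/334 ≈ 40.52 g.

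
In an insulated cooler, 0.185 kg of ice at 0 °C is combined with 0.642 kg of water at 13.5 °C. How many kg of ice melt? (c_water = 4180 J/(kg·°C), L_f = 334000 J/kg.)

Cooling the water to 0 °C releases 0.642×4180×13.5 = 36228 J.
To melt every bit of ice: 0.185×334000 = 61790 J.
Since 36228 < 61790 J, not all the ice melts; equilibrium is at 0 °C.
m_melt = 36228 / L_f = 0.1085 kg.

m_melted ≈ 0.108 kg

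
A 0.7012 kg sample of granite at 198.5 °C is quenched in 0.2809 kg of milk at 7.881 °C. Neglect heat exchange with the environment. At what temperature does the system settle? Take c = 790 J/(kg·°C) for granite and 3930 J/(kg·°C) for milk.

T_f ≈ 71.6 °C

With ΣQ=0 the equilibrium temperature is the m·c-weighted mean:
T_f = (553.95*198.5 + 1103.9*7.881) / (553.95 + 1103.9)
    = 118659 / 1657.9 ≈ 71.57 °C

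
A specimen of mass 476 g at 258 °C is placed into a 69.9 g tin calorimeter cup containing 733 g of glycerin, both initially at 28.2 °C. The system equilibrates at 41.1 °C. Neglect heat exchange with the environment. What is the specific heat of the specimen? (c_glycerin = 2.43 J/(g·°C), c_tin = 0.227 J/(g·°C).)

Setting the total heat transfer to zero:
476×c×(41.1 − 258) + 733×2.43×(41.1 − 28.2) + 69.9×0.227×(41.1 − 28.2) = 0
-103244 c = -23182
c = -23182/-103244 ≈ 0.2245 J/(g·°C)

c ≈ 0.225 J/(g·°C)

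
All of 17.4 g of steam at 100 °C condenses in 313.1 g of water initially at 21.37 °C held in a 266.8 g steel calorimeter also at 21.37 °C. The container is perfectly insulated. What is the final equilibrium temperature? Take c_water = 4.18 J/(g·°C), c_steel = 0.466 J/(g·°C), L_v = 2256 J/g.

T_f ≈ 51.2 °C

Heat gained plus heat lost sum to zero:
steam→water at 100 °C releases m L_v = 17.4·2256 = 39254
  condensed water 100 °C→T: 72.73(T − 100)
  original water: 1308.8(T − 21.37)
  cup: 124.33(T − 21.37)
1505.8 T = 39254 + 7273.2 + 30625 = 77153
T ≈ 51.24 °C (< 100 °C, so full condensation is consistent).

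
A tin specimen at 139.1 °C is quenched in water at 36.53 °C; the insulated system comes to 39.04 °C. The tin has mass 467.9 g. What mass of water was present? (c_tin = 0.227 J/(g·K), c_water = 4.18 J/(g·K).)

m ≈ 1010 g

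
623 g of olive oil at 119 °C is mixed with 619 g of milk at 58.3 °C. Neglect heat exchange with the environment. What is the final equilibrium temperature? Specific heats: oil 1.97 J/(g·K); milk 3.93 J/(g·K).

T_f ≈ 78.7 °C

Set heat shed by the hot body equal to heat absorbed by the cold body:
623*1.97*(119 − T) = 619*3.93*(T − 58.3)
1227.3(119 − T) = 2432.7(T − 58.3)
3660 T = 287875  ⇒  T ≈ 78.65 °C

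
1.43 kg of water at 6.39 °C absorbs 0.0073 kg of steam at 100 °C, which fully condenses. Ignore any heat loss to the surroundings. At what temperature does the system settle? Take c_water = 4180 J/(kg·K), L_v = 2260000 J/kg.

Sum of m c ΔT and latent-heat terms is zero:
condense steam: −0.0073×2260000 = −16498
  condensed water 100 °C→T: 30.51(T − 100)
  water warms: 1.43×4180×(T − 6.39) = 5977.4(T − 6.39)
6007.9 T = 16498 + 3051.4 + 38196 = 57745
T ≈ 9.61 °C, under the boiling point, so the assumption holds.

T_f ≈ 9.6 °C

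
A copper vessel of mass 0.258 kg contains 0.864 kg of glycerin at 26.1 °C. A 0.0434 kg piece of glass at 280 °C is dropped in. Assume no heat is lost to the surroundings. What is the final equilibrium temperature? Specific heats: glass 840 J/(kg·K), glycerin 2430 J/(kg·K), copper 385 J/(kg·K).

T_f ≈ 30.2 °C

Heat gained plus heat lost sum to zero:
0.0434*840*(T − 280) + 0.864*2430*(T − 26.1) + 0.258*385*(T − 26.1) = 0
2235.3 T = 67598
T = 67598 / 2235.3 = 30.2 °C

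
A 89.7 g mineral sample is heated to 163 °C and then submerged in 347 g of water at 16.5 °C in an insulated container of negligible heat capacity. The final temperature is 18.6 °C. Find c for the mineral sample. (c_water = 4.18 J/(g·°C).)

c ≈ 0.235 J/(g·°C)

Conservation of energy gives ΣQ = 0:
89.7×c×(18.6 − 163) + 347×4.18×(18.6 − 16.5) = 0
-12953 c = -3046
c = -3046/-12953 ≈ 0.2352 J/(g·°C)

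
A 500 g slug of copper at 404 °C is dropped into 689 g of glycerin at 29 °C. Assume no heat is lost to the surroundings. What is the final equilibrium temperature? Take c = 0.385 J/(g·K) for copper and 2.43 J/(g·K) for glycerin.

Net heat exchanged in the isolated system is zero:
500×0.385×(T − 404) + 689×2.43×(T − 29) = 0
(192.5 + 1674.3) T = 192.5×404 + 1674.3×29
T = 126324 / 1866.8 = 67.7 °C

T_f ≈ 67.7 °C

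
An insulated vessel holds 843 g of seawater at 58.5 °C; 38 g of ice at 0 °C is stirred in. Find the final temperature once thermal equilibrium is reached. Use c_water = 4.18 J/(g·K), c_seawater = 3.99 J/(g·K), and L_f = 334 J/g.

T_f ≈ 52.3 °C

Setting the total heat transfer to zero:
melt ice: 38×334 = 12692; warm the meltwater: 158.84 T; seawater: 3363.6(T − 58.5)
3522.4 T = 196769 − 12692 = 184077
T ≈ 52.26 °C. Since T > 0 °C, the all-ice-melts assumption holds.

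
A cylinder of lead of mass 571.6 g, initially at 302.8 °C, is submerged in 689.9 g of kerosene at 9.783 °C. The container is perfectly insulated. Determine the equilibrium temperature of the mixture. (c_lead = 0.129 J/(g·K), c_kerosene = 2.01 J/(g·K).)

T_f = Σ m_i c_i T_i / Σ m_i c_i:
T_f = (73.74×302.8 + 1386.7×9.783) / (73.74 + 1386.7)
    = 35893 / 1460.4 ≈ 24.58 °C

T_f ≈ 24.6 °C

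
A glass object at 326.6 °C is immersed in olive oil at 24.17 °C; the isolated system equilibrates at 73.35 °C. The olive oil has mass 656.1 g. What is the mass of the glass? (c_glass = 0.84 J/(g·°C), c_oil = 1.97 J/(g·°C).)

Heat gained plus heat lost sum to zero:
m×0.84×(73.35 − 326.6) + 656.1×1.97×(73.35 − 24.17) = 0
-212.73 m = -63566
m = -63566/-212.73 ≈ 298.8 g

m ≈ 299 g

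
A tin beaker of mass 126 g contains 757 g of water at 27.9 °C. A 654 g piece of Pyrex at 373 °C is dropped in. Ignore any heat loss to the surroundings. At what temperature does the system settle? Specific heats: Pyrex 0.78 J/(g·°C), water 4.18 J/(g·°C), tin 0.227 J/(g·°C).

T_f ≈ 75.4 °C

Conservation of energy gives ΣQ = 0:
654*0.78*(T − 373) + 757*4.18*(T − 27.9) + 126*0.227*(T − 27.9) = 0
3703 T = 279356
T = 279356/3703 ≈ 75.44 °C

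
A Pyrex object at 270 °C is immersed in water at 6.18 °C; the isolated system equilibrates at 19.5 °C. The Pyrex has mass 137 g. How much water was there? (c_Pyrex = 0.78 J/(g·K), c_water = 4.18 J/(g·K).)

m ≈ 481 g

|Q_Pyrex| = |Q_water|:
137·0.78·(270 − 19.5) = m·4.18·(19.5 − 6.18)
55.68 m = 26768  ⇒  m ≈ 480.8 g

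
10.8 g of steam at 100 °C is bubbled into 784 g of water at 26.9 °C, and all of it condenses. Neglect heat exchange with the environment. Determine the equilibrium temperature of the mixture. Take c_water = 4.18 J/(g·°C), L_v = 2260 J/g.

T_f ≈ 35.2 °C

Let T be the final temperature. ΣQ_i = 0:
latent heat released on condensation: 10.8×2260 = 24408; condensed water 100 °C→T: 45.14(T − 100); water warms: 784×4.18×(T − 26.9) = 3277.1(T − 26.9)
3322.3 T = 24408 + 4514.4 + 88155 = 117077
T ≈ 35.24 °C — below 100 °C, confirming all the steam condensed.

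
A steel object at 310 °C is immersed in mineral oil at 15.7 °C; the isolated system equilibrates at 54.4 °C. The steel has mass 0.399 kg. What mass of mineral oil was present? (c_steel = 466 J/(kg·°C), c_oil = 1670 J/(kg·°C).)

m ≈ 0.735 kg

Heat lost by the steel = heat gained by the oil:
0.399·466·(310 − 54.4) = m·1670·(54.4 − 15.7)
64629 m = 47525  ⇒  m ≈ 0.7353 kg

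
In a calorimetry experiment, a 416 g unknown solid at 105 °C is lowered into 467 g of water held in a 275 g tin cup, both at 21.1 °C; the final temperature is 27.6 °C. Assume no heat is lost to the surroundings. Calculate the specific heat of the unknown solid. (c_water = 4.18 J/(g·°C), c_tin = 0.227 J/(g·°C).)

Net heat exchanged in the isolated system is zero:
416·c·(27.6 − 105) + 467·4.18·(27.6 − 21.1) + 275·0.227·(27.6 − 21.1) = 0
-32198 c = -13094
c = -13094/-32198 ≈ 0.4067 J/(g·°C)

c ≈ 0.407 J/(g·°C)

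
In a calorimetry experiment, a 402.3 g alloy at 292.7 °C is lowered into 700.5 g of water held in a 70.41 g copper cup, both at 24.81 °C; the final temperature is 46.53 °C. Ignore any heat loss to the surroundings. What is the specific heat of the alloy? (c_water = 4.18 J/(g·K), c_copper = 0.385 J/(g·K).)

Heat gained plus heat lost sum to zero:
402.3·c·(46.53 − 292.7) + 700.5·4.18·(46.53 − 24.81) + 70.41·0.385·(46.53 − 24.81) = 0
-99034 c = -64187
c = -64187/-99034 ≈ 0.6481 J/(g·K)

c ≈ 0.648 J/(g·K)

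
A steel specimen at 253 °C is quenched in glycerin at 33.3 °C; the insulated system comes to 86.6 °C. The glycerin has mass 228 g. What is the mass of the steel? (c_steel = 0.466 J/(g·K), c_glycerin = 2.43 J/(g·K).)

Energy conservation, ΣQ = 0:
m·0.466·(86.6 − 253) + 228·2.43·(86.6 − 33.3) = 0
-77.54 m = -29530
m = -29530/-77.54 ≈ 380.8 g

m ≈ 381 g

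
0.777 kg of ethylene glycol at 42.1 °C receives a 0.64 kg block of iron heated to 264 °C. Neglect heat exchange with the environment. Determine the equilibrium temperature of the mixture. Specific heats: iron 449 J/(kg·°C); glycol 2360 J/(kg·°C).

Net heat exchanged in the isolated system is zero:
0.64×449×(T − 264) + 0.777×2360×(T − 42.1) = 0
287.36(T − 264) + 1833.7(T − 42.1) = 0
(287.36 + 1833.7) T = 287.36×264 + 1833.7×42.1
T = 153063/2121.1 ≈ 72.16 °C

T_f ≈ 72.2 °C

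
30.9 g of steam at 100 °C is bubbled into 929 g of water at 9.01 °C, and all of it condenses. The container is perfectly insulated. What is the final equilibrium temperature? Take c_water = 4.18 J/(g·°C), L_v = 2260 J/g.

T_f ≈ 29.3 °C

Taking heat into each body as positive, Σ m c ΔT = 0:
steam→water at 100 °C releases m L_v = 30.9·2260 = 69834
  condensate cools 100→T: 30.9·4.18·(T − 100) = 129.16(T − 100)
  original water: 3883.2(T − 9.01)
4012.4 T = 69834 + 12916 + 34988 = 117738
T ≈ 29.34 °C (< 100 °C, so full condensation is consistent).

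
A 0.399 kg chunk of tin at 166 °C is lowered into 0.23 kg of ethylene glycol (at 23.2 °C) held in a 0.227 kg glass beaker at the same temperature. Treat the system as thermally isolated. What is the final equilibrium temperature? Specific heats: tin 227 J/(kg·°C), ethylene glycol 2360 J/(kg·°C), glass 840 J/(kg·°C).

T_f is the heat-capacity-weighted average of the initial temperatures:
T_f = (90.57·166 + 542.8·23.2 + 190.68·23.2) / (90.57 + 542.8 + 190.68)
    = 32052 / 824.05 ≈ 38.90 °C

T_f ≈ 38.9 °C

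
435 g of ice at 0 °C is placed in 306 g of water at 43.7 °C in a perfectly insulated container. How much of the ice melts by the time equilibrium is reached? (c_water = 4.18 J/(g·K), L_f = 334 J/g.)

m_melted ≈ 167 g

Cooling the water to 0 °C releases 306·4.18·43.7 = 55896 J.
Melting all 435 g of ice would need 435·334 = 145290 J.
55896 J < 145290 J, so only part of the ice melts and the system sits at 0 °C.
Mass melted = 55896/334 ≈ 167.4 g.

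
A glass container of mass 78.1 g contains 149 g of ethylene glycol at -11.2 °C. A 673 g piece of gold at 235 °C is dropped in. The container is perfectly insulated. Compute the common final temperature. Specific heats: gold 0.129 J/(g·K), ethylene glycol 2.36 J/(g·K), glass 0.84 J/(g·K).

Heat gained plus heat lost sum to zero:
673·0.129·(T − 235) + 149·2.36·(T − (-11.2)) + 78.1·0.84·(T − (-11.2)) = 0
86.82(T − 235) + 351.64(T − (-11.2)) + 65.6(T − (-11.2)) = 0
504.06 T = 15729
T ≈ 31.20 °C

T_f ≈ 31.2 °C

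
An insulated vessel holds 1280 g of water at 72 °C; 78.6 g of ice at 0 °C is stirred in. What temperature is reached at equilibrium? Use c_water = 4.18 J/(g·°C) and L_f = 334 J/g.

Heat gained plus heat lost sum to zero:
melt ice: 78.6·334 = 26252
  meltwater 0→T: 78.6·4.18·T = 328.55 T
  water cools: 1280·4.18·(T − 72) = 5350.4(T − 72)
5678.9 T = 385229 − 26252 = 358976
T ≈ 63.21 °C (positive, so assuming full melt was valid).

T_f ≈ 63.2 °C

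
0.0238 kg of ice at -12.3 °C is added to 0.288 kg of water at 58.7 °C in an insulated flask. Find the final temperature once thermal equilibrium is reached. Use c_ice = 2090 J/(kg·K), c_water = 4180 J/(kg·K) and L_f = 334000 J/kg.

T_f ≈ 47.7 °C

Taking heat into each body as positive, Σ m c ΔT = 0:
warm ice to 0 °C: 0.0238·2090·(0 − (-12.3)) = 611.83
  latent heat to melt: 0.0238·334000 = 7949.2
  meltwater 0→T: 0.0238·4180·T = 99.48 T
  water: 1203.8(T − 58.7)
1303.3 T = 70665 − 8561 = 62104
T ≈ 47.65 °C — above 0 °C, consistent with complete melting.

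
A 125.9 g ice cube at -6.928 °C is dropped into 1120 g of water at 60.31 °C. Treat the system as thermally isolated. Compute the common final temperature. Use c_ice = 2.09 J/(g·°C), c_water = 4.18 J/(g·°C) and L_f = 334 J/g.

Energy balance with sensible and latent terms:
ice -6.928→0 °C: 125.9·2.09·6.928 = 1823; latent heat to melt: 125.9·334 = 42051; meltwater 0→T: 125.9·4.18·T = 526.26 T; water: 4681.6(T − 60.31)
5207.9 T = 282347 − 43874 = 238474
T ≈ 45.79 °C (positive, so assuming full melt was valid).

T_f ≈ 45.8 °C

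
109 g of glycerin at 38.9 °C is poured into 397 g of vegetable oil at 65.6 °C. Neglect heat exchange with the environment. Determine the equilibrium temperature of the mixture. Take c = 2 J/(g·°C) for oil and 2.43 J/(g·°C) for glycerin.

T_f ≈ 58.9 °C

Set heat shed by the hot body equal to heat absorbed by the cold body:
397·2·(65.6 − T) = 109·2.43·(T − 38.9)
794(65.6 − T) = 264.87(T − 38.9)
1058.9 T = 62390  ⇒  T ≈ 58.92 °C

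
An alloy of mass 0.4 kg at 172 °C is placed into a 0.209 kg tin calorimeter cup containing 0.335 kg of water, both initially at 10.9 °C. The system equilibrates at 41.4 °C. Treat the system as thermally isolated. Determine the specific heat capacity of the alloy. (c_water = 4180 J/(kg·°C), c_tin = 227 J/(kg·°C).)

c ≈ 845 J/(kg·°C)

Net heat exchanged in the isolated system is zero:
0.4×c×(41.4 − 172) + 0.335×4180×(41.4 − 10.9) + 0.209×227×(41.4 − 10.9) = 0
-52.24 c = -44156
c = -44156/-52.24 ≈ 845.3 J/(kg·°C)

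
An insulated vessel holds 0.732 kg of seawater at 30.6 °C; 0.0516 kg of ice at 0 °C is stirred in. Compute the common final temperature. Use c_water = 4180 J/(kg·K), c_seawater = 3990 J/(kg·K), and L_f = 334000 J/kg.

T_f ≈ 23.0 °C

Conservation of energy gives ΣQ = 0:
latent heat to melt: 0.0516×334000 = 17234; meltwater 0→T: 0.0516×4180×T = 215.69 T; seawater cools: 0.732×3990×(T − 30.6) = 2920.7(T − 30.6)
3136.4 T = 89373 − 17234 = 72138
T ≈ 23.00 °C — above 0 °C, consistent with complete melting.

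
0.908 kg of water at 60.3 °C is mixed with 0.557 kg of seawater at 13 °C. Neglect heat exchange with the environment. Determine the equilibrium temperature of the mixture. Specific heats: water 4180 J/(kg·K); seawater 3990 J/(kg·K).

T_f ≈ 42.8 °C

Energy conservation, ΣQ = 0:
0.908*4180*(T − 60.3) + 0.557*3990*(T − 13) = 0
3795.4(T − 60.3) + 2222.4(T − 13) = 0
6017.9 T = 257757
T ≈ 42.83 °C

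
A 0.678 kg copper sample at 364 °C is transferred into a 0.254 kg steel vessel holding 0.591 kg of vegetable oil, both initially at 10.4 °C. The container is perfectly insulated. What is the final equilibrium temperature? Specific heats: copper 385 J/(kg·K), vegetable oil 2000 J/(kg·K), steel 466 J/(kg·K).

T_f ≈ 69.5 °C

T_f = Σ m_i c_i T_i / Σ m_i c_i:
T_f = (261.03*364 + 1182*10.4 + 118.36*10.4) / (261.03 + 1182 + 118.36)
    = 108539 / 1561.4 ≈ 69.51 °C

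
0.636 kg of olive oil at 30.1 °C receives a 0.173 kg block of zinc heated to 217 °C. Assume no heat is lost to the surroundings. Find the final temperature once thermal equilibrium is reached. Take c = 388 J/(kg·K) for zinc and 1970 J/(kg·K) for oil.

Let T be the final temperature. ΣQ_i = 0:
0.173·388·(T − 217) + 0.636·1970·(T − 30.1) = 0
1320 T = 52279
T = 52279/1320 ≈ 39.60 °C

T_f ≈ 39.6 °C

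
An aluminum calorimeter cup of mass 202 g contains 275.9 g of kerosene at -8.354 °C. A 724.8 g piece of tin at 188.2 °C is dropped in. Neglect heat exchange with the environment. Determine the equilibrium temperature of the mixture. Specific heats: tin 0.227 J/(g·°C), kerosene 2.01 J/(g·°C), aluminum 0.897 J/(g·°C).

T_f ≈ 27.6 °C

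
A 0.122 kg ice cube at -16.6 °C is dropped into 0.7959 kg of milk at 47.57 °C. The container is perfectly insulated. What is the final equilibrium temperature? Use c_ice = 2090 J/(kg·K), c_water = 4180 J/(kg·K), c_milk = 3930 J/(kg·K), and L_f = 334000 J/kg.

Energy conservation, ΣQ = 0:
ice -16.6→0 °C: 0.122×2090×16.6 = 4232.7
  fusion: m_ice L_f = 0.122×334000 = 40748
  meltwater 0→T: 0.122×4180×T = 509.96 T
  milk: 3127.9(T − 47.57)
3637.8 T = 148794 − 44981 = 103813
T ≈ 28.54 °C. Since T > 0 °C, the all-ice-melts assumption holds.

T_f ≈ 28.5 °C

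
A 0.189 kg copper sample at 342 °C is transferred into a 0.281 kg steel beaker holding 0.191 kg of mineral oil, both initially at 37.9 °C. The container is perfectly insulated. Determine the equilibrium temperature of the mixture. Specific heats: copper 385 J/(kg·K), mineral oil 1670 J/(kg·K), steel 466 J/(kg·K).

T_f ≈ 80.2 °C

Energy conservation, ΣQ = 0:
0.189×385×(T − 342) + 0.191×1670×(T − 37.9) + 0.281×466×(T − 37.9) = 0
72.77(T − 342) + 318.97(T − 37.9) + 130.95(T − 37.9) = 0
(72.77 + 318.97 + 130.95) T = 72.77×342 + 318.97×37.9 + 130.95×37.9
T ≈ 80.24 °C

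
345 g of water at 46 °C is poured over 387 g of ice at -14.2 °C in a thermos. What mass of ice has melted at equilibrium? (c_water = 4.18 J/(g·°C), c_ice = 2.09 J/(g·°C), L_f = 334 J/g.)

m_melted ≈ 164 g

Water can give up m c ΔT = 345×4.18×46 = 66337 J before reaching 0 °C.
Warming the ice to 0 °C takes 387×2.09×14.2 = 11485 J, leaving 54851 J for melting.
Melting all 387 g of ice would need 387×334 = 129258 J.
That's not enough to melt it all — equilibrium is at 0 °C with ice remaining.
m_melted×334 = 54851  ⇒  m_melted ≈ 164.2 g.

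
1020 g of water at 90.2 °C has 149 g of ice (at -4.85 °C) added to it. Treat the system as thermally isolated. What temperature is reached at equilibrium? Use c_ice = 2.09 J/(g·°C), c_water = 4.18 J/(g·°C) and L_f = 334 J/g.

Setting the total heat transfer to zero:
ice -4.85→0 °C: 149×2.09×4.85 = 1510.3
  melt ice: 149×334 = 49766
  warm the meltwater: 622.82 T
  water: 4263.6(T − 90.2)
4886.4 T = 384577 − 51276 = 333300
T ≈ 68.21 °C — above 0 °C, consistent with complete melting.

T_f ≈ 68.2 °C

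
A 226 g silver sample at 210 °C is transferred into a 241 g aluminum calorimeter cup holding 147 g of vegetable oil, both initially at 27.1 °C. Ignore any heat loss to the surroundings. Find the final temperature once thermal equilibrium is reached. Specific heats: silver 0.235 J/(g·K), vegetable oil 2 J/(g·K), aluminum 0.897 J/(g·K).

Net heat exchanged in the isolated system is zero:
226*0.235*(T − 210) + 147*2*(T − 27.1) + 241*0.897*(T − 27.1) = 0
(53.11 + 294 + 216.18) T = 53.11*210 + 294*27.1 + 216.18*27.1
T ≈ 44.34 °C

T_f ≈ 44.3 °C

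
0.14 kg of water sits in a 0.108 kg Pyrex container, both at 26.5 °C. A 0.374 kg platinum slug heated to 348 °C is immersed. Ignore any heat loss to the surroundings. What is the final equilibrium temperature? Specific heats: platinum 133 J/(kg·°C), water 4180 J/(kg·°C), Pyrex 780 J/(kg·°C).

Heat gained plus heat lost sum to zero:
0.374*133*(T − 348) + 0.14*4180*(T − 26.5) + 0.108*780*(T − 26.5) = 0
49.74(T − 348) + 585.2(T − 26.5) + 84.24(T − 26.5) = 0
(49.74 + 585.2 + 84.24) T = 49.74*348 + 585.2*26.5 + 84.24*26.5
T = 35050/719.18 ≈ 48.74 °C

T_f ≈ 48.7 °C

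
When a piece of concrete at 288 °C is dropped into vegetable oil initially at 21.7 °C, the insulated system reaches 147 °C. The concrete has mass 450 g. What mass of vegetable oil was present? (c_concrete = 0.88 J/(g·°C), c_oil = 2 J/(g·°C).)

|Q_concrete| = |Q_oil|:
450×0.88×(288 − 147) = m×2×(147 − 21.7)
250.6 m = 55836  ⇒  m ≈ 222.8 g

m ≈ 223 g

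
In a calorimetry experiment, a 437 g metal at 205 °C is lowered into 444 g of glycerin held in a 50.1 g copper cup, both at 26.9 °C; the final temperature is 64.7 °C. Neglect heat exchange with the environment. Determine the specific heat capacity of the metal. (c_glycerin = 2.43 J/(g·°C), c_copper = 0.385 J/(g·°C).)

Setting the total heat transfer to zero:
437·c·(64.7 − 205) + 444·2.43·(64.7 − 26.9) + 50.1·0.385·(64.7 − 26.9) = 0
-61311 c = -41512
c = -41512/-61311 ≈ 0.6771 J/(g·°C)

c ≈ 0.677 J/(g·°C)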